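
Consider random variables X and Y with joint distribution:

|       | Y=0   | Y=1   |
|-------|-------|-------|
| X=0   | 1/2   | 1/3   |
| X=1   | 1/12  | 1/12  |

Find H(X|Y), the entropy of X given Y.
Marginal P(Y) (column sums):
  P(Y=0) = 1/2 + 1/12 = 7/12
  P(Y=1) = 1/3 + 1/12 = 5/12

H(X|Y) = -Σ P(X,Y)·log₂ P(X|Y), where P(X|Y) = P(X,Y) / P(Y)
  (X=0,Y=0): P(X|Y) = (1/2)/(7/12) = 6/7;  -(1/2)·log₂(6/7) = 0.1112
  (X=0,Y=1): P(X|Y) = (1/3)/(5/12) = 4/5;  -(1/3)·log₂(4/5) = 0.1073
  (X=1,Y=0): P(X|Y) = (1/12)/(7/12) = 1/7;  -(1/12)·log₂(1/7) = 0.2339
  (X=1,Y=1): P(X|Y) = (1/12)/(5/12) = 1/5;  -(1/12)·log₂(1/5) = 0.1935
H(X|Y) = 0.1112 + 0.1073 + 0.2339 + 0.1935
  = 0.6459 bits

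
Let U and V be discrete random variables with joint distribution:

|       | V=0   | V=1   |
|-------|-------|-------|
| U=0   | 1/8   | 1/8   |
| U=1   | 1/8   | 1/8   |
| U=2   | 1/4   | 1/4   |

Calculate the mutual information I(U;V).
Marginal P(U) (row sums):
  P(U=0) = 1/8 + 1/8 = 1/4
  P(U=1) = 1/8 + 1/8 = 1/4
  P(U=2) = 1/4 + 1/4 = 1/2
Marginal P(V) (column sums):
  P(V=0) = 1/8 + 1/8 + 1/4 = 1/2
  P(V=1) = 1/8 + 1/8 + 1/4 = 1/2

H(U) = -[(1/4)·log₂(1/4) + (1/4)·log₂(1/4) + (1/2)·log₂(1/2)]
  = 0.5000 + 0.5000 + 0.5000
  = 1.5000 bits
H(V) = -[(1/2)·log₂(1/2) + (1/2)·log₂(1/2)]
  = 0.5000 + 0.5000
  = 1.0000 bits
H(U,V) = -[(1/8)·log₂(1/8) + (1/8)·log₂(1/8) + (1/8)·log₂(1/8) + (1/8)·log₂(1/8) + (1/4)·log₂(1/4) + (1/4)·log₂(1/4)]
  = 0.3750 + 0.3750 + 0.3750 + 0.3750 + 0.5000 + 0.5000
  = 2.5000 bits

I(U;V) = H(U) + H(V) - H(U,V)
  = 1.5000 + 1.0000 - 2.5000
  = 0.0000 bits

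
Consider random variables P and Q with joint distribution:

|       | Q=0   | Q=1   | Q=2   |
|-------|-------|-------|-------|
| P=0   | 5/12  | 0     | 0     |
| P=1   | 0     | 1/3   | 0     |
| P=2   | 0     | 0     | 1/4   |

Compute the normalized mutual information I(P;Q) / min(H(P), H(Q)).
Marginal P(P) (row sums):
  P(P=0) = 5/12 + 0 + 0 = 5/12
  P(P=1) = 0 + 1/3 + 0 = 1/3
  P(P=2) = 0 + 0 + 1/4 = 1/4
Marginal P(Q) (column sums):
  P(Q=0) = 5/12 + 0 + 0 = 5/12
  P(Q=1) = 0 + 1/3 + 0 = 1/3
  P(Q=2) = 0 + 0 + 1/4 = 1/4

H(P) = -[(5/12)·log₂(5/12) + (1/3)·log₂(1/3) + (1/4)·log₂(1/4)]
  = 0.5263 + 0.5283 + 0.5000
  = 1.5546 bits
H(Q) = -[(5/12)·log₂(5/12) + (1/3)·log₂(1/3) + (1/4)·log₂(1/4)]
  = 0.5263 + 0.5283 + 0.5000
  = 1.5546 bits
H(P,Q) = -[(5/12)·log₂(5/12) + (1/3)·log₂(1/3) + (1/4)·log₂(1/4)]
  = 0.5263 + 0.5283 + 0.5000
  = 1.5546 bits

I(P;Q) = H(P) + H(Q) - H(P,Q)
  = 1.5546 + 1.5546 - 1.5546
  = 1.5546 bits

min(H(P), H(Q)) = min(1.5546, 1.5546) = 1.5546 bits
Normalized MI = 1.5546 / 1.5546 = 1.0000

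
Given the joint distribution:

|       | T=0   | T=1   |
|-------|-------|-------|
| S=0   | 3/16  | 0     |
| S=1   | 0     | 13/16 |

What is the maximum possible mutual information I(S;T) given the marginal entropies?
The upper bound on mutual information is I(S;T) ≤ min(H(S), H(T)).

Marginal P(S) (row sums):
  P(S=0) = 3/16 + 0 = 3/16
  P(S=1) = 0 + 13/16 = 13/16
Marginal P(T) (column sums):
  P(T=0) = 3/16 + 0 = 3/16
  P(T=1) = 0 + 13/16 = 13/16

H(S) = -[(3/16)·log₂(3/16) + (13/16)·log₂(13/16)]
  = 0.4528 + 0.2434
  = 0.6962 bits
H(T) = -[(3/16)·log₂(3/16) + (13/16)·log₂(13/16)]
  = 0.4528 + 0.2434
  = 0.6962 bits

Maximum possible I(S;T) = min(0.6962, 0.6962) = 0.6962 bits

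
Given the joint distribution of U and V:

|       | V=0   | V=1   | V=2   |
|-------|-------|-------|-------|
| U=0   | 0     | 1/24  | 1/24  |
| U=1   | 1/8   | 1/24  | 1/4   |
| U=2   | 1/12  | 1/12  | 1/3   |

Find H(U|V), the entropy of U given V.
Marginal P(V) (column sums):
  P(V=0) = 0 + 1/8 + 1/12 = 5/24
  P(V=1) = 1/24 + 1/24 + 1/12 = 1/6
  P(V=2) = 1/24 + 1/4 + 1/3 = 5/8

H(U|V) = -Σ P(U,V)·log₂ P(U|V), where P(U|V) = P(U,V) / P(V)
  (cells with P(U,V) = 0 contribute 0)
  (U=0,V=1): P(U|V) = (1/24)/(1/6) = 1/4;  -(1/24)·log₂(1/4) = 0.0833
  (U=0,V=2): P(U|V) = (1/24)/(5/8) = 1/15;  -(1/24)·log₂(1/15) = 0.1628
  (U=1,V=0): P(U|V) = (1/8)/(5/24) = 3/5;  -(1/8)·log₂(3/5) = 0.0921
  (U=1,V=1): P(U|V) = (1/24)/(1/6) = 1/4;  -(1/24)·log₂(1/4) = 0.0833
  (U=1,V=2): P(U|V) = (1/4)/(5/8) = 2/5;  -(1/4)·log₂(2/5) = 0.3305
  (U=2,V=0): P(U|V) = (1/12)/(5/24) = 2/5;  -(1/12)·log₂(2/5) = 0.1102
  (U=2,V=1): P(U|V) = (1/12)/(1/6) = 1/2;  -(1/12)·log₂(1/2) = 0.0833
  (U=2,V=2): P(U|V) = (1/3)/(5/8) = 8/15;  -(1/3)·log₂(8/15) = 0.3023
H(U|V) = 0.0833 + 0.1628 + 0.0921 + 0.0833 + 0.3305 + 0.1102 + 0.0833 + 0.3023
  = 1.2478 bits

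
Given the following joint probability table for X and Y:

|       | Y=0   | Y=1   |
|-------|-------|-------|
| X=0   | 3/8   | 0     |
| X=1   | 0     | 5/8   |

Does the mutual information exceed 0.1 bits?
Marginal P(X) (row sums):
  P(X=0) = 3/8 + 0 = 3/8
  P(X=1) = 0 + 5/8 = 5/8
Marginal P(Y) (column sums):
  P(Y=0) = 3/8 + 0 = 3/8
  P(Y=1) = 0 + 5/8 = 5/8

H(X) = -[(3/8)·log₂(3/8) + (5/8)·log₂(5/8)]
  = 0.5306 + 0.4238
  = 0.9544 bits
H(Y) = -[(3/8)·log₂(3/8) + (5/8)·log₂(5/8)]
  = 0.5306 + 0.4238
  = 0.9544 bits
H(X,Y) = -[(3/8)·log₂(3/8) + (5/8)·log₂(5/8)]
  = 0.5306 + 0.4238
  = 0.9544 bits

I(X;Y) = H(X) + H(Y) - H(X,Y)
  = 0.9544 + 0.9544 - 0.9544
  = 0.9544 bits

Yes. I(X;Y) = 0.9544 bits, which is > 0.1 bits.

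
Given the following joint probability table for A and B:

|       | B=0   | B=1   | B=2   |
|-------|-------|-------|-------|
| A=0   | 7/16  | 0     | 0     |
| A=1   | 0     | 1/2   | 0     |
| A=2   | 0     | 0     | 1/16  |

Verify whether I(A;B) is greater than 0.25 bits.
Marginal P(A) (row sums):
  P(A=0) = 7/16 + 0 + 0 = 7/16
  P(A=1) = 0 + 1/2 + 0 = 1/2
  P(A=2) = 0 + 0 + 1/16 = 1/16
Marginal P(B) (column sums):
  P(B=0) = 7/16 + 0 + 0 = 7/16
  P(B=1) = 0 + 1/2 + 0 = 1/2
  P(B=2) = 0 + 0 + 1/16 = 1/16

H(A) = -[(7/16)·log₂(7/16) + (1/2)·log₂(1/2) + (1/16)·log₂(1/16)]
  = 0.5218 + 0.5000 + 0.2500
  = 1.2718 bits
H(B) = -[(7/16)·log₂(7/16) + (1/2)·log₂(1/2) + (1/16)·log₂(1/16)]
  = 0.5218 + 0.5000 + 0.2500
  = 1.2718 bits
H(A,B) = -[(7/16)·log₂(7/16) + (1/2)·log₂(1/2) + (1/16)·log₂(1/16)]
  = 0.5218 + 0.5000 + 0.2500
  = 1.2718 bits

I(A;B) = H(A) + H(B) - H(A,B)
  = 1.2718 + 1.2718 - 1.2718
  = 1.2718 bits

Yes. I(A;B) = 1.2718 bits, which is > 0.25 bits.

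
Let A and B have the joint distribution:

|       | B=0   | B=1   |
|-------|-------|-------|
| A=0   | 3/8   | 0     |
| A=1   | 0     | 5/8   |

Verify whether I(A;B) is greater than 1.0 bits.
Marginal P(A) (row sums):
  P(A=0) = 3/8 + 0 = 3/8
  P(A=1) = 0 + 5/8 = 5/8
Marginal P(B) (column sums):
  P(B=0) = 3/8 + 0 = 3/8
  P(B=1) = 0 + 5/8 = 5/8

H(A) = -[(3/8)·log₂(3/8) + (5/8)·log₂(5/8)]
  = 0.5306 + 0.4238
  = 0.9544 bits
H(B) = -[(3/8)·log₂(3/8) + (5/8)·log₂(5/8)]
  = 0.5306 + 0.4238
  = 0.9544 bits
H(A,B) = -[(3/8)·log₂(3/8) + (5/8)·log₂(5/8)]
  = 0.5306 + 0.4238
  = 0.9544 bits

I(A;B) = H(A) + H(B) - H(A,B)
  = 0.9544 + 0.9544 - 0.9544
  = 0.9544 bits

No. I(A;B) = 0.9544 bits, which is ≤ 1.0 bits.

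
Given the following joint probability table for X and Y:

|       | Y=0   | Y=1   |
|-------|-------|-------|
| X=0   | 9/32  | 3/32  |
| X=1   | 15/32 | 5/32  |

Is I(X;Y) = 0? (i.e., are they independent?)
Marginal P(X) (row sums):
  P(X=0) = 9/32 + 3/32 = 3/8
  P(X=1) = 15/32 + 5/32 = 5/8
Marginal P(Y) (column sums):
  P(Y=0) = 9/32 + 15/32 = 3/4
  P(Y=1) = 3/32 + 5/32 = 1/4

X and Y are independent iff P(X=i,Y=j) = P(X=i)·P(Y=j) for every cell.
  P(X=0)·P(Y=0) = 3/8 × 3/4 = 9/32 = P(X=0,Y=0) ✓
  P(X=0)·P(Y=1) = 3/8 × 1/4 = 3/32 = P(X=0,Y=1) ✓
  P(X=1)·P(Y=0) = 5/8 × 3/4 = 15/32 = P(X=1,Y=0) ✓
  P(X=1)·P(Y=1) = 5/8 × 1/4 = 5/32 = P(X=1,Y=1) ✓

Yes, X and Y are independent: every cell factors, so I(X;Y) = 0 bits.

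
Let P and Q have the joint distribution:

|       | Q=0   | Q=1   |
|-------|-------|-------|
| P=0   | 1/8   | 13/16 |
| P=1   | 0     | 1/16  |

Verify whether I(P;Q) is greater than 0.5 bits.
Marginal P(P) (row sums):
  P(P=0) = 1/8 + 13/16 = 15/16
  P(P=1) = 0 + 1/16 = 1/16
Marginal P(Q) (column sums):
  P(Q=0) = 1/8 + 0 = 1/8
  P(Q=1) = 13/16 + 1/16 = 7/8

H(P) = -[(15/16)·log₂(15/16) + (1/16)·log₂(1/16)]
  = 0.0873 + 0.2500
  = 0.3373 bits
H(Q) = -[(1/8)·log₂(1/8) + (7/8)·log₂(7/8)]
  = 0.3750 + 0.1686
  = 0.5436 bits
H(P,Q) = -[(1/8)·log₂(1/8) + (13/16)·log₂(13/16) + (1/16)·log₂(1/16)]
  = 0.3750 + 0.2434 + 0.2500
  = 0.8684 bits

I(P;Q) = H(P) + H(Q) - H(P,Q)
  = 0.3373 + 0.5436 - 0.8684
  = 0.0125 bits

No. I(P;Q) = 0.0125 bits, which is ≤ 0.5 bits.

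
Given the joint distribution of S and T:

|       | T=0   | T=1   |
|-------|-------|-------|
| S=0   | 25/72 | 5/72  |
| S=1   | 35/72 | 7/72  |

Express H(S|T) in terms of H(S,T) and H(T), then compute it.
H(S|T) = H(S,T) - H(T)

Marginal P(T) (column sums):
  P(T=0) = 25/72 + 35/72 = 5/6
  P(T=1) = 5/72 + 7/72 = 1/6

H(S,T) = -[(25/72)·log₂(25/72) + (5/72)·log₂(5/72) + (35/72)·log₂(35/72) + (7/72)·log₂(7/72)]
  = 0.5299 + 0.2672 + 0.5059 + 0.3269
  = 1.6299 bits
H(T) = -[(5/6)·log₂(5/6) + (1/6)·log₂(1/6)]
  = 0.2192 + 0.4308
  = 0.6500 bits

H(S|T) = 1.6299 - 0.6500 = 0.9799 bits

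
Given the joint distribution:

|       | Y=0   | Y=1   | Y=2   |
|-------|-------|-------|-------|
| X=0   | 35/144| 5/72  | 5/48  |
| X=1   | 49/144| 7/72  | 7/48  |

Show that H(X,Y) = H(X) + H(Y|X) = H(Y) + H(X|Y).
Marginal P(X) (row sums):
  P(X=0) = 35/144 + 5/72 + 5/48 = 5/12
  P(X=1) = 49/144 + 7/72 + 7/48 = 7/12
Marginal P(Y) (column sums):
  P(Y=0) = 35/144 + 49/144 = 7/12
  P(Y=1) = 5/72 + 7/72 = 1/6
  P(Y=2) = 5/48 + 7/48 = 1/4

Decomposition 1: H(X) + H(Y|X)
H(X) = -[(5/12)·log₂(5/12) + (7/12)·log₂(7/12)]
  = 0.5263 + 0.4536
  = 0.9799 bits
H(Y|X) = -Σ P(X,Y)·log₂ P(Y|X), where P(Y|X) = P(X,Y) / P(X)
  (X=0,Y=0): P(Y|X) = (35/144)/(5/12) = 7/12;  -(35/144)·log₂(7/12) = 0.1890
  (X=0,Y=1): P(Y|X) = (5/72)/(5/12) = 1/6;  -(5/72)·log₂(1/6) = 0.1795
  (X=0,Y=2): P(Y|X) = (5/48)/(5/12) = 1/4;  -(5/48)·log₂(1/4) = 0.2083
  (X=1,Y=0): P(Y|X) = (49/144)/(7/12) = 7/12;  -(49/144)·log₂(7/12) = 0.2646
  (X=1,Y=1): P(Y|X) = (7/72)/(7/12) = 1/6;  -(7/72)·log₂(1/6) = 0.2513
  (X=1,Y=2): P(Y|X) = (7/48)/(7/12) = 1/4;  -(7/48)·log₂(1/4) = 0.2917
H(Y|X) = 0.1890 + 0.1795 + 0.2083 + 0.2646 + 0.2513 + 0.2917
  = 1.3844 bits
H(X) + H(Y|X) = 0.9799 + 1.3844 = 2.3643 bits

Decomposition 2: H(Y) + H(X|Y)
H(Y) = -[(7/12)·log₂(7/12) + (1/6)·log₂(1/6) + (1/4)·log₂(1/4)]
  = 0.4536 + 0.4308 + 0.5000
  = 1.3844 bits
H(X|Y) = -Σ P(X,Y)·log₂ P(X|Y), where P(X|Y) = P(X,Y) / P(Y)
  (X=0,Y=0): P(X|Y) = (35/144)/(7/12) = 5/12;  -(35/144)·log₂(5/12) = 0.3070
  (X=0,Y=1): P(X|Y) = (5/72)/(1/6) = 5/12;  -(5/72)·log₂(5/12) = 0.0877
  (X=0,Y=2): P(X|Y) = (5/48)/(1/4) = 5/12;  -(5/48)·log₂(5/12) = 0.1316
  (X=1,Y=0): P(X|Y) = (49/144)/(7/12) = 7/12;  -(49/144)·log₂(7/12) = 0.2646
  (X=1,Y=1): P(X|Y) = (7/72)/(1/6) = 7/12;  -(7/72)·log₂(7/12) = 0.0756
  (X=1,Y=2): P(X|Y) = (7/48)/(1/4) = 7/12;  -(7/48)·log₂(7/12) = 0.1134
H(X|Y) = 0.3070 + 0.0877 + 0.1316 + 0.2646 + 0.0756 + 0.1134
  = 0.9799 bits
H(Y) + H(X|Y) = 1.3844 + 0.9799 = 2.3643 bits

Direct computation of the joint entropy:
H(X,Y) = -[(35/144)·log₂(35/144) + (5/72)·log₂(5/72) + (5/48)·log₂(5/48) + (49/144)·log₂(49/144) + (7/72)·log₂(7/72) + (7/48)·log₂(7/48)]
  = 0.4960 + 0.2672 + 0.3399 + 0.5292 + 0.3269 + 0.4051
  = 2.3643 bits

All three agree: H(X,Y) = 2.3643 bits ✓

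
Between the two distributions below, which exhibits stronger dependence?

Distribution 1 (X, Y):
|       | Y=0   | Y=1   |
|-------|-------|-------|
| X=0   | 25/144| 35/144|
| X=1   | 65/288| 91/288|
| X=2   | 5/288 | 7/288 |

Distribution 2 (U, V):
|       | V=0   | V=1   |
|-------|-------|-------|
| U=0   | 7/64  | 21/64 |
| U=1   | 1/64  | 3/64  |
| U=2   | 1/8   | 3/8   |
Distribution 1 (X, Y):
Marginal P(X) (row sums):
  P(X=0) = 25/144 + 35/144 = 5/12
  P(X=1) = 65/288 + 91/288 = 13/24
  P(X=2) = 5/288 + 7/288 = 1/24
Marginal P(Y) (column sums):
  P(Y=0) = 25/144 + 65/288 + 5/288 = 5/12
  P(Y=1) = 35/144 + 91/288 + 7/288 = 7/12

H(X) = -[(5/12)·log₂(5/12) + (13/24)·log₂(13/24) + (1/24)·log₂(1/24)]
  = 0.5263 + 0.4791 + 0.1910
  = 1.1964 bits
H(Y) = -[(5/12)·log₂(5/12) + (7/12)·log₂(7/12)]
  = 0.5263 + 0.4536
  = 0.9799 bits
H(X,Y) = -[(25/144)·log₂(25/144) + (35/144)·log₂(35/144) + (65/288)·log₂(65/288) + (91/288)·log₂(91/288) + (5/288)·log₂(5/288) + (7/288)·log₂(7/288)]
  = 0.4386 + 0.4960 + 0.4847 + 0.5252 + 0.1015 + 0.1303
  = 2.1763 bits

I(X;Y) = H(X) + H(Y) - H(X,Y)
  = 1.1964 + 0.9799 - 2.1763
  = 0.0000 bits

Distribution 2 (U, V):
Marginal P(U) (row sums):
  P(U=0) = 7/64 + 21/64 = 7/16
  P(U=1) = 1/64 + 3/64 = 1/16
  P(U=2) = 1/8 + 3/8 = 1/2
Marginal P(V) (column sums):
  P(V=0) = 7/64 + 1/64 + 1/8 = 1/4
  P(V=1) = 21/64 + 3/64 + 3/8 = 3/4

H(U) = -[(7/16)·log₂(7/16) + (1/16)·log₂(1/16) + (1/2)·log₂(1/2)]
  = 0.5218 + 0.2500 + 0.5000
  = 1.2718 bits
H(V) = -[(1/4)·log₂(1/4) + (3/4)·log₂(3/4)]
  = 0.5000 + 0.3113
  = 0.8113 bits
H(U,V) = -[(7/64)·log₂(7/64) + (21/64)·log₂(21/64) + (1/64)·log₂(1/64) + (3/64)·log₂(3/64) + (1/8)·log₂(1/8) + (3/8)·log₂(3/8)]
  = 0.3492 + 0.5275 + 0.0938 + 0.2070 + 0.3750 + 0.5306
  = 2.0831 bits

I(U;V) = H(U) + H(V) - H(U,V)
  = 1.2718 + 0.8113 - 2.0831
  = 0.0000 bits

Both joint tables factor as the product of their marginals, so I(X;Y) = I(U;V) = 0 bits: neither is larger (both pairs are independent).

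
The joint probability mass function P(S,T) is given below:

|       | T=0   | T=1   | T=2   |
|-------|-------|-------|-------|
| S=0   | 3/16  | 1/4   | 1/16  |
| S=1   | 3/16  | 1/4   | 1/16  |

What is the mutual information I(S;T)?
Marginal P(S) (row sums):
  P(S=0) = 3/16 + 1/4 + 1/16 = 1/2
  P(S=1) = 3/16 + 1/4 + 1/16 = 1/2
Marginal P(T) (column sums):
  P(T=0) = 3/16 + 3/16 = 3/8
  P(T=1) = 1/4 + 1/4 = 1/2
  P(T=2) = 1/16 + 1/16 = 1/8

H(S) = -[(1/2)·log₂(1/2) + (1/2)·log₂(1/2)]
  = 0.5000 + 0.5000
  = 1.0000 bits
H(T) = -[(3/8)·log₂(3/8) + (1/2)·log₂(1/2) + (1/8)·log₂(1/8)]
  = 0.5306 + 0.5000 + 0.3750
  = 1.4056 bits
H(S,T) = -[(3/16)·log₂(3/16) + (1/4)·log₂(1/4) + (1/16)·log₂(1/16) + (3/16)·log₂(3/16) + (1/4)·log₂(1/4) + (1/16)·log₂(1/16)]
  = 0.4528 + 0.5000 + 0.2500 + 0.4528 + 0.5000 + 0.2500
  = 2.4056 bits

I(S;T) = H(S) + H(T) - H(S,T)
  = 1.0000 + 1.4056 - 2.4056
  = 0.0000 bits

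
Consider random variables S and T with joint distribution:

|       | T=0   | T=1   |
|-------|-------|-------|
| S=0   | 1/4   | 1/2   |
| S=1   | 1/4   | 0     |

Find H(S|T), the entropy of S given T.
Marginal P(T) (column sums):
  P(T=0) = 1/4 + 1/4 = 1/2
  P(T=1) = 1/2 + 0 = 1/2

H(S|T) = -Σ P(S,T)·log₂ P(S|T), where P(S|T) = P(S,T) / P(T)
  (cells with P(S,T) = 0 contribute 0)
  (S=0,T=0): P(S|T) = (1/4)/(1/2) = 1/2;  -(1/4)·log₂(1/2) = 0.2500
  (S=0,T=1): P(S|T) = (1/2)/(1/2) = 1;  -(1/2)·log₂(1) = 0.0000
  (S=1,T=0): P(S|T) = (1/4)/(1/2) = 1/2;  -(1/4)·log₂(1/2) = 0.2500
H(S|T) = 0.2500 + 0.0000 + 0.2500
  = 0.5000 bits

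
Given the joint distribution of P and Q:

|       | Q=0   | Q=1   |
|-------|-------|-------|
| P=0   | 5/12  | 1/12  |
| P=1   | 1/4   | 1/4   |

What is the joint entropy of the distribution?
H(P,Q) = -Σ P(P,Q) log₂ P(P,Q), summed over the non-zero cells:
H(P,Q) = -[(5/12)·log₂(5/12) + (1/12)·log₂(1/12) + (1/4)·log₂(1/4) + (1/4)·log₂(1/4)]
  = 0.5263 + 0.2987 + 0.5000 + 0.5000
  = 1.8250 bits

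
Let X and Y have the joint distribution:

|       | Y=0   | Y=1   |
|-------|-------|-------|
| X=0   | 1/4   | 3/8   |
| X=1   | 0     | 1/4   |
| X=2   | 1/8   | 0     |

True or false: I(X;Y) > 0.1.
Marginal P(X) (row sums):
  P(X=0) = 1/4 + 3/8 = 5/8
  P(X=1) = 0 + 1/4 = 1/4
  P(X=2) = 1/8 + 0 = 1/8
Marginal P(Y) (column sums):
  P(Y=0) = 1/4 + 0 + 1/8 = 3/8
  P(Y=1) = 3/8 + 1/4 + 0 = 5/8

H(X) = -[(5/8)·log₂(5/8) + (1/4)·log₂(1/4) + (1/8)·log₂(1/8)]
  = 0.4238 + 0.5000 + 0.3750
  = 1.2988 bits
H(Y) = -[(3/8)·log₂(3/8) + (5/8)·log₂(5/8)]
  = 0.5306 + 0.4238
  = 0.9544 bits
H(X,Y) = -[(1/4)·log₂(1/4) + (3/8)·log₂(3/8) + (1/4)·log₂(1/4) + (1/8)·log₂(1/8)]
  = 0.5000 + 0.5306 + 0.5000 + 0.3750
  = 1.9056 bits

I(X;Y) = H(X) + H(Y) - H(X,Y)
  = 1.2988 + 0.9544 - 1.9056
  = 0.3476 bits

True. I(X;Y) = 0.3476 bits, which is > 0.1 bits.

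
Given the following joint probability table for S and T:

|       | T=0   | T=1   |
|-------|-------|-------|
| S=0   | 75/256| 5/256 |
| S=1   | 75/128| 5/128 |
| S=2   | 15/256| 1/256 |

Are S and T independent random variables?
Marginal P(S) (row sums):
  P(S=0) = 75/256 + 5/256 = 5/16
  P(S=1) = 75/128 + 5/128 = 5/8
  P(S=2) = 15/256 + 1/256 = 1/16
Marginal P(T) (column sums):
  P(T=0) = 75/256 + 75/128 + 15/256 = 15/16
  P(T=1) = 5/256 + 5/128 + 1/256 = 1/16

S and T are independent iff P(S=i,T=j) = P(S=i)·P(T=j) for every cell.
  P(S=0)·P(T=0) = 5/16 × 15/16 = 75/256 = P(S=0,T=0) ✓
  P(S=0)·P(T=1) = 5/16 × 1/16 = 5/256 = P(S=0,T=1) ✓
  P(S=1)·P(T=0) = 5/8 × 15/16 = 75/128 = P(S=1,T=0) ✓
  P(S=1)·P(T=1) = 5/8 × 1/16 = 5/128 = P(S=1,T=1) ✓
  P(S=2)·P(T=0) = 1/16 × 15/16 = 15/256 = P(S=2,T=0) ✓
  P(S=2)·P(T=1) = 1/16 × 1/16 = 1/256 = P(S=2,T=1) ✓

Yes, S and T are independent: every cell factors, so I(S;T) = 0 bits.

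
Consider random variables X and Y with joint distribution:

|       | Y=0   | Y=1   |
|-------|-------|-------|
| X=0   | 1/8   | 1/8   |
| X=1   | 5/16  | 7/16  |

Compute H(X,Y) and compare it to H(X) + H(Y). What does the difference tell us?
Marginal P(X) (row sums):
  P(X=0) = 1/8 + 1/8 = 1/4
  P(X=1) = 5/16 + 7/16 = 3/4
Marginal P(Y) (column sums):
  P(Y=0) = 1/8 + 5/16 = 7/16
  P(Y=1) = 1/8 + 7/16 = 9/16

H(X,Y) = -[(1/8)·log₂(1/8) + (1/8)·log₂(1/8) + (5/16)·log₂(5/16) + (7/16)·log₂(7/16)]
  = 0.3750 + 0.3750 + 0.5244 + 0.5218
  = 1.7962 bits
H(X) = -[(1/4)·log₂(1/4) + (3/4)·log₂(3/4)]
  = 0.5000 + 0.3113
  = 0.8113 bits
H(Y) = -[(7/16)·log₂(7/16) + (9/16)·log₂(9/16)]
  = 0.5218 + 0.4669
  = 0.9887 bits

H(X) + H(Y) = 0.8113 + 0.9887 = 1.8000 bits
Difference: H(X) + H(Y) - H(X,Y) = 1.8000 - 1.7962 = 0.0038 bits = I(X;Y)

The difference is the mutual information; it is positive here, so X and Y are dependent (knowing one reduces uncertainty about the other by 0.0038 bits).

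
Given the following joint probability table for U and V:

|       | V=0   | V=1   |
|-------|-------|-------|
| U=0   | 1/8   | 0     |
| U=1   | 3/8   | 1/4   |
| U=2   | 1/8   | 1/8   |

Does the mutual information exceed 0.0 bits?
Marginal P(U) (row sums):
  P(U=0) = 1/8 + 0 = 1/8
  P(U=1) = 3/8 + 1/4 = 5/8
  P(U=2) = 1/8 + 1/8 = 1/4
Marginal P(V) (column sums):
  P(V=0) = 1/8 + 3/8 + 1/8 = 5/8
  P(V=1) = 0 + 1/4 + 1/8 = 3/8

H(U) = -[(1/8)·log₂(1/8) + (5/8)·log₂(5/8) + (1/4)·log₂(1/4)]
  = 0.3750 + 0.4238 + 0.5000
  = 1.2988 bits
H(V) = -[(5/8)·log₂(5/8) + (3/8)·log₂(3/8)]
  = 0.4238 + 0.5306
  = 0.9544 bits
H(U,V) = -[(1/8)·log₂(1/8) + (3/8)·log₂(3/8) + (1/4)·log₂(1/4) + (1/8)·log₂(1/8) + (1/8)·log₂(1/8)]
  = 0.3750 + 0.5306 + 0.5000 + 0.3750 + 0.3750
  = 2.1556 bits

I(U;V) = H(U) + H(V) - H(U,V)
  = 1.2988 + 0.9544 - 2.1556
  = 0.0976 bits

Yes. I(U;V) = 0.0976 bits, which is > 0.0 bits.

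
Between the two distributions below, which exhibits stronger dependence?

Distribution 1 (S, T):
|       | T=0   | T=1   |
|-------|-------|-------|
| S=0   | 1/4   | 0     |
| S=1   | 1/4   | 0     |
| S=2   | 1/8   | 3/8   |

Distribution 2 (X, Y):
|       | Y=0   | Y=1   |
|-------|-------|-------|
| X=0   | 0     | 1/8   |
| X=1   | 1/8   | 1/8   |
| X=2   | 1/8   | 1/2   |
Distribution 1 (S, T):
Marginal P(S) (row sums):
  P(S=0) = 1/4 + 0 = 1/4
  P(S=1) = 1/4 + 0 = 1/4
  P(S=2) = 1/8 + 3/8 = 1/2
Marginal P(T) (column sums):
  P(T=0) = 1/4 + 1/4 + 1/8 = 5/8
  P(T=1) = 0 + 0 + 3/8 = 3/8

H(S) = -[(1/4)·log₂(1/4) + (1/4)·log₂(1/4) + (1/2)·log₂(1/2)]
  = 0.5000 + 0.5000 + 0.5000
  = 1.5000 bits
H(T) = -[(5/8)·log₂(5/8) + (3/8)·log₂(3/8)]
  = 0.4238 + 0.5306
  = 0.9544 bits
H(S,T) = -[(1/4)·log₂(1/4) + (1/4)·log₂(1/4) + (1/8)·log₂(1/8) + (3/8)·log₂(3/8)]
  = 0.5000 + 0.5000 + 0.3750 + 0.5306
  = 1.9056 bits

I(S;T) = H(S) + H(T) - H(S,T)
  = 1.5000 + 0.9544 - 1.9056
  = 0.5488 bits

Distribution 2 (X, Y):
Marginal P(X) (row sums):
  P(X=0) = 0 + 1/8 = 1/8
  P(X=1) = 1/8 + 1/8 = 1/4
  P(X=2) = 1/8 + 1/2 = 5/8
Marginal P(Y) (column sums):
  P(Y=0) = 0 + 1/8 + 1/8 = 1/4
  P(Y=1) = 1/8 + 1/8 + 1/2 = 3/4

H(X) = -[(1/8)·log₂(1/8) + (1/4)·log₂(1/4) + (5/8)·log₂(5/8)]
  = 0.3750 + 0.5000 + 0.4238
  = 1.2988 bits
H(Y) = -[(1/4)·log₂(1/4) + (3/4)·log₂(3/4)]
  = 0.5000 + 0.3113
  = 0.8113 bits
H(X,Y) = -[(1/8)·log₂(1/8) + (1/8)·log₂(1/8) + (1/8)·log₂(1/8) + (1/8)·log₂(1/8) + (1/2)·log₂(1/2)]
  = 0.3750 + 0.3750 + 0.3750 + 0.3750 + 0.5000
  = 2.0000 bits

I(X;Y) = H(X) + H(Y) - H(X,Y)
  = 1.2988 + 0.8113 - 2.0000
  = 0.1101 bits

I(S;T) = 0.5488 bits > I(X;Y) = 0.1101 bits, so (S, T) has the higher mutual information (stronger dependence).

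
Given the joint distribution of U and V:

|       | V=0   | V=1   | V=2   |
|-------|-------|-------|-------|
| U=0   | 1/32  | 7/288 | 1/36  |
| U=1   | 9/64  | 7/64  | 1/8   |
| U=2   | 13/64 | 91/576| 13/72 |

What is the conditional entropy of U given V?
Marginal P(V) (column sums):
  P(V=0) = 1/32 + 9/64 + 13/64 = 3/8
  P(V=1) = 7/288 + 7/64 + 91/576 = 7/24
  P(V=2) = 1/36 + 1/8 + 13/72 = 1/3

H(U|V) = -Σ P(U,V)·log₂ P(U|V), where P(U|V) = P(U,V) / P(V)
  (U=0,V=0): P(U|V) = (1/32)/(3/8) = 1/12;  -(1/32)·log₂(1/12) = 0.1120
  (U=0,V=1): P(U|V) = (7/288)/(7/24) = 1/12;  -(7/288)·log₂(1/12) = 0.0871
  (U=0,V=2): P(U|V) = (1/36)/(1/3) = 1/12;  -(1/36)·log₂(1/12) = 0.0996
  (U=1,V=0): P(U|V) = (9/64)/(3/8) = 3/8;  -(9/64)·log₂(3/8) = 0.1990
  (U=1,V=1): P(U|V) = (7/64)/(7/24) = 3/8;  -(7/64)·log₂(3/8) = 0.1548
  (U=1,V=2): P(U|V) = (1/8)/(1/3) = 3/8;  -(1/8)·log₂(3/8) = 0.1769
  (U=2,V=0): P(U|V) = (13/64)/(3/8) = 13/24;  -(13/64)·log₂(13/24) = 0.1797
  (U=2,V=1): P(U|V) = (91/576)/(7/24) = 13/24;  -(91/576)·log₂(13/24) = 0.1397
  (U=2,V=2): P(U|V) = (13/72)/(1/3) = 13/24;  -(13/72)·log₂(13/24) = 0.1597
H(U|V) = 0.1120 + 0.0871 + 0.0996 + 0.1990 + 0.1548 + 0.1769 + 0.1797 + 0.1397 + 0.1597
  = 1.3085 bits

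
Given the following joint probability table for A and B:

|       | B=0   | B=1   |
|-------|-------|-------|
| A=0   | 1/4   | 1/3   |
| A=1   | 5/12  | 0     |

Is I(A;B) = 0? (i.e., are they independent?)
Marginal P(A) (row sums):
  P(A=0) = 1/4 + 1/3 = 7/12
  P(A=1) = 5/12 + 0 = 5/12
Marginal P(B) (column sums):
  P(B=0) = 1/4 + 5/12 = 2/3
  P(B=1) = 1/3 + 0 = 1/3

A and B are independent iff P(A=i,B=j) = P(A=i)·P(B=j) for every cell.
  P(A=0)·P(B=0) = 7/12 × 2/3 = 7/18, but P(A=0,B=0) = 1/4 ✗

No, A and B are not independent. Quantitatively, I(A;B) > 0:

H(A) = -[(7/12)·log₂(7/12) + (5/12)·log₂(5/12)]
  = 0.4536 + 0.5263
  = 0.9799 bits
H(B) = -[(2/3)·log₂(2/3) + (1/3)·log₂(1/3)]
  = 0.3900 + 0.5283
  = 0.9183 bits
H(A,B) = -[(1/4)·log₂(1/4) + (1/3)·log₂(1/3) + (5/12)·log₂(5/12)]
  = 0.5000 + 0.5283 + 0.5263
  = 1.5546 bits
I(A;B) = H(A) + H(B) - H(A,B) = 0.9799 + 0.9183 - 1.5546 = 0.3436 bits > 0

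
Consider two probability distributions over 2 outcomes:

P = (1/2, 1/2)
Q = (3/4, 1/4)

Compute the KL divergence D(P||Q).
D(P||Q) = Σ P(i) log₂(P(i)/Q(i))
  i=0: (1/2) × log₂((1/2)/(3/4)) = (1/2) × log₂(2/3) = -0.2925
  i=1: (1/2) × log₂((1/2)/(1/4)) = (1/2) × log₂(2) = 0.5000
D(P||Q) = -0.2925 + 0.5000
  = 0.2075 bits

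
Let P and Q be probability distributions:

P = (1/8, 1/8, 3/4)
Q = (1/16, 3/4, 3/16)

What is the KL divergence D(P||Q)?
D(P||Q) = Σ P(i) log₂(P(i)/Q(i))
  i=0: (1/8) × log₂((1/8)/(1/16)) = (1/8) × log₂(2) = 0.1250
  i=1: (1/8) × log₂((1/8)/(3/4)) = (1/8) × log₂(1/6) = -0.3231
  i=2: (3/4) × log₂((3/4)/(3/16)) = (3/4) × log₂(4) = 1.5000
D(P||Q) = 0.1250 - 0.3231 + 1.5000
  = 1.3019 bits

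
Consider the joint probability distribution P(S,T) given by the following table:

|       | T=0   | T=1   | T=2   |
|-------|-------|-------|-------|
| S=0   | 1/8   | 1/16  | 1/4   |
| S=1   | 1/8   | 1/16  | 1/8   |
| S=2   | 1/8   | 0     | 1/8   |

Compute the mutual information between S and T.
Marginal P(S) (row sums):
  P(S=0) = 1/8 + 1/16 + 1/4 = 7/16
  P(S=1) = 1/8 + 1/16 + 1/8 = 5/16
  P(S=2) = 1/8 + 0 + 1/8 = 1/4
Marginal P(T) (column sums):
  P(T=0) = 1/8 + 1/8 + 1/8 = 3/8
  P(T=1) = 1/16 + 1/16 + 0 = 1/8
  P(T=2) = 1/4 + 1/8 + 1/8 = 1/2

H(S) = -[(7/16)·log₂(7/16) + (5/16)·log₂(5/16) + (1/4)·log₂(1/4)]
  = 0.5218 + 0.5244 + 0.5000
  = 1.5462 bits
H(T) = -[(3/8)·log₂(3/8) + (1/8)·log₂(1/8) + (1/2)·log₂(1/2)]
  = 0.5306 + 0.3750 + 0.5000
  = 1.4056 bits
H(S,T) = -[(1/8)·log₂(1/8) + (1/16)·log₂(1/16) + (1/4)·log₂(1/4) + (1/8)·log₂(1/8) + (1/16)·log₂(1/16) + (1/8)·log₂(1/8) + (1/8)·log₂(1/8) + (1/8)·log₂(1/8)]
  = 0.3750 + 0.2500 + 0.5000 + 0.3750 + 0.2500 + 0.3750 + 0.3750 + 0.3750
  = 2.8750 bits

I(S;T) = H(S) + H(T) - H(S,T)
  = 1.5462 + 1.4056 - 2.8750
  = 0.0768 bits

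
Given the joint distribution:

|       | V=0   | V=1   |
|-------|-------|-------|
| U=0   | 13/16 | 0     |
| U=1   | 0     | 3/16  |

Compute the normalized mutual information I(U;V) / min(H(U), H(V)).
Marginal P(U) (row sums):
  P(U=0) = 13/16 + 0 = 13/16
  P(U=1) = 0 + 3/16 = 3/16
Marginal P(V) (column sums):
  P(V=0) = 13/16 + 0 = 13/16
  P(V=1) = 0 + 3/16 = 3/16

H(U) = -[(13/16)·log₂(13/16) + (3/16)·log₂(3/16)]
  = 0.2434 + 0.4528
  = 0.6962 bits
H(V) = -[(13/16)·log₂(13/16) + (3/16)·log₂(3/16)]
  = 0.2434 + 0.4528
  = 0.6962 bits
H(U,V) = -[(13/16)·log₂(13/16) + (3/16)·log₂(3/16)]
  = 0.2434 + 0.4528
  = 0.6962 bits

I(U;V) = H(U) + H(V) - H(U,V)
  = 0.6962 + 0.6962 - 0.6962
  = 0.6962 bits

min(H(U), H(V)) = min(0.6962, 0.6962) = 0.6962 bits
Normalized MI = 0.6962 / 0.6962 = 1.0000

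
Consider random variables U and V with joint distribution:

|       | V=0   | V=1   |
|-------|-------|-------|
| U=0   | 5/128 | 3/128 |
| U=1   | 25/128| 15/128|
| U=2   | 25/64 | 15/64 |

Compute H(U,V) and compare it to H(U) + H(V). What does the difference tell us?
Marginal P(U) (row sums):
  P(U=0) = 5/128 + 3/128 = 1/16
  P(U=1) = 25/128 + 15/128 = 5/16
  P(U=2) = 25/64 + 15/64 = 5/8
Marginal P(V) (column sums):
  P(V=0) = 5/128 + 25/128 + 25/64 = 5/8
  P(V=1) = 3/128 + 15/128 + 15/64 = 3/8

H(U,V) = -[(5/128)·log₂(5/128) + (3/128)·log₂(3/128) + (25/128)·log₂(25/128) + (15/128)·log₂(15/128) + (25/64)·log₂(25/64) + (15/64)·log₂(15/64)]
  = 0.1827 + 0.1269 + 0.4602 + 0.3625 + 0.5297 + 0.4906
  = 2.1526 bits
H(U) = -[(1/16)·log₂(1/16) + (5/16)·log₂(5/16) + (5/8)·log₂(5/8)]
  = 0.2500 + 0.5244 + 0.4238
  = 1.1982 bits
H(V) = -[(5/8)·log₂(5/8) + (3/8)·log₂(3/8)]
  = 0.4238 + 0.5306
  = 0.9544 bits

H(U) + H(V) = 1.1982 + 0.9544 = 2.1526 bits
Difference: H(U) + H(V) - H(U,V) = 2.1526 - 2.1526 = 0.0000 bits = I(U;V)

The difference is the mutual information; it is 0 here, so U and V are independent (the joint entropy equals the sum of the marginal entropies).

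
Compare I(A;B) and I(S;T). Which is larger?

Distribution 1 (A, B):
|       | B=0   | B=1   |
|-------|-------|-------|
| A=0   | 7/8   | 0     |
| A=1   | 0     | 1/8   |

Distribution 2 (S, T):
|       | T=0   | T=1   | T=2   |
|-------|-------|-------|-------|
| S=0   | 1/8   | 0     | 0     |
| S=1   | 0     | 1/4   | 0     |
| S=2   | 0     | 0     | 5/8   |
Distribution 1 (A, B):
Marginal P(A) (row sums):
  P(A=0) = 7/8 + 0 = 7/8
  P(A=1) = 0 + 1/8 = 1/8
Marginal P(B) (column sums):
  P(B=0) = 7/8 + 0 = 7/8
  P(B=1) = 0 + 1/8 = 1/8

H(A) = -[(7/8)·log₂(7/8) + (1/8)·log₂(1/8)]
  = 0.1686 + 0.3750
  = 0.5436 bits
H(B) = -[(7/8)·log₂(7/8) + (1/8)·log₂(1/8)]
  = 0.1686 + 0.3750
  = 0.5436 bits
H(A,B) = -[(7/8)·log₂(7/8) + (1/8)·log₂(1/8)]
  = 0.1686 + 0.3750
  = 0.5436 bits

I(A;B) = H(A) + H(B) - H(A,B)
  = 0.5436 + 0.5436 - 0.5436
  = 0.5436 bits

Distribution 2 (S, T):
Marginal P(S) (row sums):
  P(S=0) = 1/8 + 0 + 0 = 1/8
  P(S=1) = 0 + 1/4 + 0 = 1/4
  P(S=2) = 0 + 0 + 5/8 = 5/8
Marginal P(T) (column sums):
  P(T=0) = 1/8 + 0 + 0 = 1/8
  P(T=1) = 0 + 1/4 + 0 = 1/4
  P(T=2) = 0 + 0 + 5/8 = 5/8

H(S) = -[(1/8)·log₂(1/8) + (1/4)·log₂(1/4) + (5/8)·log₂(5/8)]
  = 0.3750 + 0.5000 + 0.4238
  = 1.2988 bits
H(T) = -[(1/8)·log₂(1/8) + (1/4)·log₂(1/4) + (5/8)·log₂(5/8)]
  = 0.3750 + 0.5000 + 0.4238
  = 1.2988 bits
H(S,T) = -[(1/8)·log₂(1/8) + (1/4)·log₂(1/4) + (5/8)·log₂(5/8)]
  = 0.3750 + 0.5000 + 0.4238
  = 1.2988 bits

I(S;T) = H(S) + H(T) - H(S,T)
  = 1.2988 + 1.2988 - 1.2988
  = 1.2988 bits

I(S;T) = 1.2988 bits > I(A;B) = 0.5436 bits, so (S, T) has the higher mutual information (stronger dependence).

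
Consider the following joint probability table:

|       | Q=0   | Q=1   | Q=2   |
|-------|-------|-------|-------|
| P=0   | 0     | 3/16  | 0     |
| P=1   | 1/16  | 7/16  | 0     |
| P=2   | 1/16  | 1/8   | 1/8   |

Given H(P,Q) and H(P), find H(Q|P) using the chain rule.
From the chain rule: H(P,Q) = H(P) + H(Q|P)
Therefore: H(Q|P) = H(P,Q) - H(P)

H(P,Q) = -[(3/16)·log₂(3/16) + (1/16)·log₂(1/16) + (7/16)·log₂(7/16) + (1/16)·log₂(1/16) + (1/8)·log₂(1/8) + (1/8)·log₂(1/8)]
  = 0.4528 + 0.2500 + 0.5218 + 0.2500 + 0.3750 + 0.3750
  = 2.2246 bits
Marginal P(P) (row sums):
  P(P=0) = 0 + 3/16 + 0 = 3/16
  P(P=1) = 1/16 + 7/16 + 0 = 1/2
  P(P=2) = 1/16 + 1/8 + 1/8 = 5/16
H(P) = -[(3/16)·log₂(3/16) + (1/2)·log₂(1/2) + (5/16)·log₂(5/16)]
  = 0.4528 + 0.5000 + 0.5244
  = 1.4772 bits

H(Q|P) = 2.2246 - 1.4772 = 0.7474 bits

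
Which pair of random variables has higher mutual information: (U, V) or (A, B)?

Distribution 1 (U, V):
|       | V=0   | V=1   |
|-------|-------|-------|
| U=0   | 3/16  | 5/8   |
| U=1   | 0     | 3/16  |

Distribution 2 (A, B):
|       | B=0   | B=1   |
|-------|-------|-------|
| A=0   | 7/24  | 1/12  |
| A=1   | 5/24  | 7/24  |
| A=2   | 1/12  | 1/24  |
Distribution 1 (U, V):
Marginal P(U) (row sums):
  P(U=0) = 3/16 + 5/8 = 13/16
  P(U=1) = 0 + 3/16 = 3/16
Marginal P(V) (column sums):
  P(V=0) = 3/16 + 0 = 3/16
  P(V=1) = 5/8 + 3/16 = 13/16

H(U) = -[(13/16)·log₂(13/16) + (3/16)·log₂(3/16)]
  = 0.2434 + 0.4528
  = 0.6962 bits
H(V) = -[(3/16)·log₂(3/16) + (13/16)·log₂(13/16)]
  = 0.4528 + 0.2434
  = 0.6962 bits
H(U,V) = -[(3/16)·log₂(3/16) + (5/8)·log₂(5/8) + (3/16)·log₂(3/16)]
  = 0.4528 + 0.4238 + 0.4528
  = 1.3294 bits

I(U;V) = H(U) + H(V) - H(U,V)
  = 0.6962 + 0.6962 - 1.3294
  = 0.0630 bits

Distribution 2 (A, B):
Marginal P(A) (row sums):
  P(A=0) = 7/24 + 1/12 = 3/8
  P(A=1) = 5/24 + 7/24 = 1/2
  P(A=2) = 1/12 + 1/24 = 1/8
Marginal P(B) (column sums):
  P(B=0) = 7/24 + 5/24 + 1/12 = 7/12
  P(B=1) = 1/12 + 7/24 + 1/24 = 5/12

H(A) = -[(3/8)·log₂(3/8) + (1/2)·log₂(1/2) + (1/8)·log₂(1/8)]
  = 0.5306 + 0.5000 + 0.3750
  = 1.4056 bits
H(B) = -[(7/12)·log₂(7/12) + (5/12)·log₂(5/12)]
  = 0.4536 + 0.5263
  = 0.9799 bits
H(A,B) = -[(7/24)·log₂(7/24) + (1/12)·log₂(1/12) + (5/24)·log₂(5/24) + (7/24)·log₂(7/24) + (1/12)·log₂(1/12) + (1/24)·log₂(1/24)]
  = 0.5185 + 0.2987 + 0.4715 + 0.5185 + 0.2987 + 0.1910
  = 2.2969 bits

I(A;B) = H(A) + H(B) - H(A,B)
  = 1.4056 + 0.9799 - 2.2969
  = 0.0886 bits

I(A;B) = 0.0886 bits > I(U;V) = 0.0630 bits, so (A, B) has the higher mutual information (stronger dependence).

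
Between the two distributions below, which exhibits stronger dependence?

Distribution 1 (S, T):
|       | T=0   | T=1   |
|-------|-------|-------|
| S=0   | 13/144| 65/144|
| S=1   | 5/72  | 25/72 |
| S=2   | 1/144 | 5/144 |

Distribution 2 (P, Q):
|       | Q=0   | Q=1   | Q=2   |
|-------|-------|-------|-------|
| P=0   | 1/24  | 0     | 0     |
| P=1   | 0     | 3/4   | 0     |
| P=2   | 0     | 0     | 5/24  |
Distribution 1 (S, T):
Marginal P(S) (row sums):
  P(S=0) = 13/144 + 65/144 = 13/24
  P(S=1) = 5/72 + 25/72 = 5/12
  P(S=2) = 1/144 + 5/144 = 1/24
Marginal P(T) (column sums):
  P(T=0) = 13/144 + 5/72 + 1/144 = 1/6
  P(T=1) = 65/144 + 25/72 + 5/144 = 5/6

H(S) = -[(13/24)·log₂(13/24) + (5/12)·log₂(5/12) + (1/24)·log₂(1/24)]
  = 0.4791 + 0.5263 + 0.1910
  = 1.1964 bits
H(T) = -[(1/6)·log₂(1/6) + (5/6)·log₂(5/6)]
  = 0.4308 + 0.2192
  = 0.6500 bits
H(S,T) = -[(13/144)·log₂(13/144) + (65/144)·log₂(65/144) + (5/72)·log₂(5/72) + (25/72)·log₂(25/72) + (1/144)·log₂(1/144) + (5/144)·log₂(5/144)]
  = 0.3132 + 0.5180 + 0.2672 + 0.5299 + 0.0498 + 0.1683
  = 1.8464 bits

I(S;T) = H(S) + H(T) - H(S,T)
  = 1.1964 + 0.6500 - 1.8464
  = 0.0000 bits

Distribution 2 (P, Q):
Marginal P(P) (row sums):
  P(P=0) = 1/24 + 0 + 0 = 1/24
  P(P=1) = 0 + 3/4 + 0 = 3/4
  P(P=2) = 0 + 0 + 5/24 = 5/24
Marginal P(Q) (column sums):
  P(Q=0) = 1/24 + 0 + 0 = 1/24
  P(Q=1) = 0 + 3/4 + 0 = 3/4
  P(Q=2) = 0 + 0 + 5/24 = 5/24

H(P) = -[(1/24)·log₂(1/24) + (3/4)·log₂(3/4) + (5/24)·log₂(5/24)]
  = 0.1910 + 0.3113 + 0.4715
  = 0.9738 bits
H(Q) = -[(1/24)·log₂(1/24) + (3/4)·log₂(3/4) + (5/24)·log₂(5/24)]
  = 0.1910 + 0.3113 + 0.4715
  = 0.9738 bits
H(P,Q) = -[(1/24)·log₂(1/24) + (3/4)·log₂(3/4) + (5/24)·log₂(5/24)]
  = 0.1910 + 0.3113 + 0.4715
  = 0.9738 bits

I(P;Q) = H(P) + H(Q) - H(P,Q)
  = 0.9738 + 0.9738 - 0.9738
  = 0.9738 bits

I(P;Q) = 0.9738 bits > I(S;T) = 0.0000 bits, so (P, Q) has the higher mutual information (stronger dependence).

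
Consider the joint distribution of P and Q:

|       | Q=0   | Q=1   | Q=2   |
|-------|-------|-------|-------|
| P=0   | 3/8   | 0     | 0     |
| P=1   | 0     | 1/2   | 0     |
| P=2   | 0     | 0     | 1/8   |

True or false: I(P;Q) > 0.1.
Marginal P(P) (row sums):
  P(P=0) = 3/8 + 0 + 0 = 3/8
  P(P=1) = 0 + 1/2 + 0 = 1/2
  P(P=2) = 0 + 0 + 1/8 = 1/8
Marginal P(Q) (column sums):
  P(Q=0) = 3/8 + 0 + 0 = 3/8
  P(Q=1) = 0 + 1/2 + 0 = 1/2
  P(Q=2) = 0 + 0 + 1/8 = 1/8

H(P) = -[(3/8)·log₂(3/8) + (1/2)·log₂(1/2) + (1/8)·log₂(1/8)]
  = 0.5306 + 0.5000 + 0.3750
  = 1.4056 bits
H(Q) = -[(3/8)·log₂(3/8) + (1/2)·log₂(1/2) + (1/8)·log₂(1/8)]
  = 0.5306 + 0.5000 + 0.3750
  = 1.4056 bits
H(P,Q) = -[(3/8)·log₂(3/8) + (1/2)·log₂(1/2) + (1/8)·log₂(1/8)]
  = 0.5306 + 0.5000 + 0.3750
  = 1.4056 bits

I(P;Q) = H(P) + H(Q) - H(P,Q)
  = 1.4056 + 1.4056 - 1.4056
  = 1.4056 bits

True. I(P;Q) = 1.4056 bits, which is > 0.1 bits.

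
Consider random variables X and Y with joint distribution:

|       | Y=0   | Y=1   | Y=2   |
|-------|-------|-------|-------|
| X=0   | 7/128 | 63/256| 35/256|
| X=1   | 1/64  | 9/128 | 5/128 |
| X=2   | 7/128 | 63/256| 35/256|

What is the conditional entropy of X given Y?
Marginal P(Y) (column sums):
  P(Y=0) = 7/128 + 1/64 + 7/128 = 1/8
  P(Y=1) = 63/256 + 9/128 + 63/256 = 9/16
  P(Y=2) = 35/256 + 5/128 + 35/256 = 5/16

H(X|Y) = -Σ P(X,Y)·log₂ P(X|Y), where P(X|Y) = P(X,Y) / P(Y)
  (X=0,Y=0): P(X|Y) = (7/128)/(1/8) = 7/16;  -(7/128)·log₂(7/16) = 0.0652
  (X=0,Y=1): P(X|Y) = (63/256)/(9/16) = 7/16;  -(63/256)·log₂(7/16) = 0.2935
  (X=0,Y=2): P(X|Y) = (35/256)/(5/16) = 7/16;  -(35/256)·log₂(7/16) = 0.1631
  (X=1,Y=0): P(X|Y) = (1/64)/(1/8) = 1/8;  -(1/64)·log₂(1/8) = 0.0469
  (X=1,Y=1): P(X|Y) = (9/128)/(9/16) = 1/8;  -(9/128)·log₂(1/8) = 0.2109
  (X=1,Y=2): P(X|Y) = (5/128)/(5/16) = 1/8;  -(5/128)·log₂(1/8) = 0.1172
  (X=2,Y=0): P(X|Y) = (7/128)/(1/8) = 7/16;  -(7/128)·log₂(7/16) = 0.0652
  (X=2,Y=1): P(X|Y) = (63/256)/(9/16) = 7/16;  -(63/256)·log₂(7/16) = 0.2935
  (X=2,Y=2): P(X|Y) = (35/256)/(5/16) = 7/16;  -(35/256)·log₂(7/16) = 0.1631
H(X|Y) = 0.0652 + 0.2935 + 0.1631 + 0.0469 + 0.2109 + 0.1172 + 0.0652 + 0.2935 + 0.1631
  = 1.4186 bits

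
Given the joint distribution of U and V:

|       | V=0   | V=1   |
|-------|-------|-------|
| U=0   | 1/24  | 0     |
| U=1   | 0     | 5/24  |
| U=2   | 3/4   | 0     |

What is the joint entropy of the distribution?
H(U,V) = -Σ P(U,V) log₂ P(U,V), summed over the non-zero cells:
H(U,V) = -[(1/24)·log₂(1/24) + (5/24)·log₂(5/24) + (3/4)·log₂(3/4)]
  = 0.1910 + 0.4715 + 0.3113
  = 0.9738 bits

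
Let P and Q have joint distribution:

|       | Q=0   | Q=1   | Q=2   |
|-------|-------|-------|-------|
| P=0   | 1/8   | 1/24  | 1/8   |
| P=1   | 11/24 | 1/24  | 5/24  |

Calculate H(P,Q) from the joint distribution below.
H(P,Q) = -Σ P(P,Q) log₂ P(P,Q), summed over the non-zero cells:
H(P,Q) = -[(1/8)·log₂(1/8) + (1/24)·log₂(1/24) + (1/8)·log₂(1/8) + (11/24)·log₂(11/24) + (1/24)·log₂(1/24) + (5/24)·log₂(5/24)]
  = 0.3750 + 0.1910 + 0.3750 + 0.5159 + 0.1910 + 0.4715
  = 2.1194 bits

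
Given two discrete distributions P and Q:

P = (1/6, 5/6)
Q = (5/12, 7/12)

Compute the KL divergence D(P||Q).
D(P||Q) = Σ P(i) log₂(P(i)/Q(i))
  i=0: (1/6) × log₂((1/6)/(5/12)) = (1/6) × log₂(2/5) = -0.2203
  i=1: (5/6) × log₂((5/6)/(7/12)) = (5/6) × log₂(10/7) = 0.4288
D(P||Q) = -0.2203 + 0.4288
  = 0.2085 bits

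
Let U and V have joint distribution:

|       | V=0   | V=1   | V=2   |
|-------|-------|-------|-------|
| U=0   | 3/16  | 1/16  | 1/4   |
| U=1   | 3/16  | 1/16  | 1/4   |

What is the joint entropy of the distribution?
H(U,V) = -Σ P(U,V) log₂ P(U,V), summed over the non-zero cells:
H(U,V) = -[(3/16)·log₂(3/16) + (1/16)·log₂(1/16) + (1/4)·log₂(1/4) + (3/16)·log₂(3/16) + (1/16)·log₂(1/16) + (1/4)·log₂(1/4)]
  = 0.4528 + 0.2500 + 0.5000 + 0.4528 + 0.2500 + 0.5000
  = 2.4056 bits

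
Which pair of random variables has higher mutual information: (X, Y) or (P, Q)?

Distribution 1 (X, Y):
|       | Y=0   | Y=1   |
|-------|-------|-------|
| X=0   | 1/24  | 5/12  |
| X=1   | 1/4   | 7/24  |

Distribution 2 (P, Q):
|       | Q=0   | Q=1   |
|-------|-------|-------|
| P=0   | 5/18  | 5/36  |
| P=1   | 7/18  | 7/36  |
Distribution 1 (X, Y):
Marginal P(X) (row sums):
  P(X=0) = 1/24 + 5/12 = 11/24
  P(X=1) = 1/4 + 7/24 = 13/24
Marginal P(Y) (column sums):
  P(Y=0) = 1/24 + 1/4 = 7/24
  P(Y=1) = 5/12 + 7/24 = 17/24

H(X) = -[(11/24)·log₂(11/24) + (13/24)·log₂(13/24)]
  = 0.5159 + 0.4791
  = 0.9950 bits
H(Y) = -[(7/24)·log₂(7/24) + (17/24)·log₂(17/24)]
  = 0.5185 + 0.3524
  = 0.8709 bits
H(X,Y) = -[(1/24)·log₂(1/24) + (5/12)·log₂(5/12) + (1/4)·log₂(1/4) + (7/24)·log₂(7/24)]
  = 0.1910 + 0.5263 + 0.5000 + 0.5185
  = 1.7358 bits

I(X;Y) = H(X) + H(Y) - H(X,Y)
  = 0.9950 + 0.8709 - 1.7358
  = 0.1301 bits

Distribution 2 (P, Q):
Marginal P(P) (row sums):
  P(P=0) = 5/18 + 5/36 = 5/12
  P(P=1) = 7/18 + 7/36 = 7/12
Marginal P(Q) (column sums):
  P(Q=0) = 5/18 + 7/18 = 2/3
  P(Q=1) = 5/36 + 7/36 = 1/3

H(P) = -[(5/12)·log₂(5/12) + (7/12)·log₂(7/12)]
  = 0.5263 + 0.4536
  = 0.9799 bits
H(Q) = -[(2/3)·log₂(2/3) + (1/3)·log₂(1/3)]
  = 0.3900 + 0.5283
  = 0.9183 bits
H(P,Q) = -[(5/18)·log₂(5/18) + (5/36)·log₂(5/36) + (7/18)·log₂(7/18) + (7/36)·log₂(7/36)]
  = 0.5133 + 0.3956 + 0.5299 + 0.4594
  = 1.8982 bits

I(P;Q) = H(P) + H(Q) - H(P,Q)
  = 0.9799 + 0.9183 - 1.8982
  = 0.0000 bits

I(X;Y) = 0.1301 bits > I(P;Q) = 0.0000 bits, so (X, Y) has the higher mutual information (stronger dependence).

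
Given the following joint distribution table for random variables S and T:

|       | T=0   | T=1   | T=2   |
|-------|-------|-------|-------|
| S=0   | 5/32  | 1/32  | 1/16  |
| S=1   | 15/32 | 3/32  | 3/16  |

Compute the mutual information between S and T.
Marginal P(S) (row sums):
  P(S=0) = 5/32 + 1/32 + 1/16 = 1/4
  P(S=1) = 15/32 + 3/32 + 3/16 = 3/4
Marginal P(T) (column sums):
  P(T=0) = 5/32 + 15/32 = 5/8
  P(T=1) = 1/32 + 3/32 = 1/8
  P(T=2) = 1/16 + 3/16 = 1/4

H(S) = -[(1/4)·log₂(1/4) + (3/4)·log₂(3/4)]
  = 0.5000 + 0.3113
  = 0.8113 bits
H(T) = -[(5/8)·log₂(5/8) + (1/8)·log₂(1/8) + (1/4)·log₂(1/4)]
  = 0.4238 + 0.3750 + 0.5000
  = 1.2988 bits
H(S,T) = -[(5/32)·log₂(5/32) + (1/32)·log₂(1/32) + (1/16)·log₂(1/16) + (15/32)·log₂(15/32) + (3/32)·log₂(3/32) + (3/16)·log₂(3/16)]
  = 0.4184 + 0.1563 + 0.2500 + 0.5124 + 0.3202 + 0.4528
  = 2.1101 bits

I(S;T) = H(S) + H(T) - H(S,T)
  = 0.8113 + 1.2988 - 2.1101
  = 0.0000 bits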